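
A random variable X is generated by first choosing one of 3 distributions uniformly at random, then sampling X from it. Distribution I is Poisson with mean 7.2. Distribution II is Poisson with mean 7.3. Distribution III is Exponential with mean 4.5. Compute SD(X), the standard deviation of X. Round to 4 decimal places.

Per component, I: μ=7.2, E[X²]=59.04; II: μ=7.3, E[X²]=60.59; III: μ=4.5, E[X²]=40.5.
E[X] = 0.333333·7.2 + 0.333333·7.3 + 0.333333·4.5 = 6.33333.
E[X²] = 0.333333·59.04 + 0.333333·60.59 + 0.333333·40.5 = 53.3767.
Var(X) = E[X²] − (E[X])² = 53.3767 − 40.1111 = 13.2656.
SD(X) = √13.2656 = 3.64219.

3.6422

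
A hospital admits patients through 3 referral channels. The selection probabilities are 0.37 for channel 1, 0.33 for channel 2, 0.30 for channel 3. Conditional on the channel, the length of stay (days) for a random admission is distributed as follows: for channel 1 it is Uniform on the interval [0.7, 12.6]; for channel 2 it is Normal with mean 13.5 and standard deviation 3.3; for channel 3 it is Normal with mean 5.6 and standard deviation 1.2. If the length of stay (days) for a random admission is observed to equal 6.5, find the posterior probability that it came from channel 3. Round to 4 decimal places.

0.6808

Likelihoods f(6.5 | ·): 1: 0.0840336; 2: 0.0127448; 3: 0.250948.
Posterior ∝ prior × likelihood. Numerator for 3: 0.3·0.250948 = 0.0752844.
Normalizing constant: 0.37·0.0840336 + 0.33·0.0127448 + 0.3·0.250948 = 0.110583.
P(3 | observation) = 0.0752844 / 0.110583 = 0.680798.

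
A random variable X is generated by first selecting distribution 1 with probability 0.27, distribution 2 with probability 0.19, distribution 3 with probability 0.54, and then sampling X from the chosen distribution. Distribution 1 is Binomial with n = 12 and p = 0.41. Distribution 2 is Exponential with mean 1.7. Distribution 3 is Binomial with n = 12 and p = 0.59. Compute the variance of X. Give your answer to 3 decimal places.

Per component, 1: μ=4.92, E[X²]=27.1092; 2: μ=1.7, E[X²]=5.78; 3: μ=7.08, E[X²]=53.0292.
E[X] = 0.27·4.92 + 0.19·1.7 + 0.54·7.08 = 5.4746.
E[X²] = 0.27·27.1092 + 0.19·5.78 + 0.54·53.0292 = 37.0535.
Var(X) = E[X²] − (E[X])² = 37.0535 − 29.9712 = 7.08221.

7.082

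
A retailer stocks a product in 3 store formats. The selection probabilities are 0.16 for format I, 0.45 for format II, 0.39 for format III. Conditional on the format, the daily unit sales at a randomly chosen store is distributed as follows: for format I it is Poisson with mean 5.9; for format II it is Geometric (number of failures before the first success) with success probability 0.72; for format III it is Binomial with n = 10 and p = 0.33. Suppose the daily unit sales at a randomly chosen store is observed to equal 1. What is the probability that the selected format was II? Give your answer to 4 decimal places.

Likelihoods P(X=1 | ·): I: 0.0161627; II: 0.2016; III: 0.0897816.
Posterior ∝ prior × likelihood. Numerator for II: 0.45·0.2016 = 0.09072.
Normalizing constant: 0.16·0.0161627 + 0.45·0.2016 + 0.39·0.0897816 = 0.128321.
P(II | observation) = 0.09072 / 0.128321 = 0.706978.

0.7070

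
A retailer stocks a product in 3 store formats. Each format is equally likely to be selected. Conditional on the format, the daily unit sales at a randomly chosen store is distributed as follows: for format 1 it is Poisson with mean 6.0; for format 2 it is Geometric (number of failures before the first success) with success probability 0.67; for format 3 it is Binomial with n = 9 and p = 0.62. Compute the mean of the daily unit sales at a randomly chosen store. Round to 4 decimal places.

Component means — 1: 6; 2: 0.492537; 3: 5.58.
E[X] = 0.333333·6 + 0.333333·0.492537 + 0.333333·5.58 = 4.02418.

4.0242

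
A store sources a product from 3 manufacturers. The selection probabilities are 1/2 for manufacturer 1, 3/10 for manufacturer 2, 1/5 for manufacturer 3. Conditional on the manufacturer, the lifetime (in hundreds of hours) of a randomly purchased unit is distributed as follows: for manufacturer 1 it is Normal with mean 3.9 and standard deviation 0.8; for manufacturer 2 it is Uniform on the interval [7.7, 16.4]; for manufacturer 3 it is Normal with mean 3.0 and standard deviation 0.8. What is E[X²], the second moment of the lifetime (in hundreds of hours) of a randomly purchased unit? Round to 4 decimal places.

For each component E[X²] = Var + (mean)², giving 1: 15.85; 2: 151.51; 3: 9.64.
Overall E[X²] = 0.5·15.85 + 0.3·151.51 + 0.2·9.64 = 55.306.

55.3060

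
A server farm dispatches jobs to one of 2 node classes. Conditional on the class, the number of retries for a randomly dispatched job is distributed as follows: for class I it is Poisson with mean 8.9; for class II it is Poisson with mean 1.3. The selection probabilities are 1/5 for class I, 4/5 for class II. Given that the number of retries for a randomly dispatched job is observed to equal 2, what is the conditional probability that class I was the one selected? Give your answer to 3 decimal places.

0.006

Likelihoods P(X=2 | ·): I: 0.00540168; II: 0.230289.
Posterior ∝ prior × likelihood. Numerator for I: 0.2·0.00540168 = 0.00108034.
Normalizing constant: 0.2·0.00540168 + 0.8·0.230289 = 0.185312.
P(I | observation) = 0.00108034 / 0.185312 = 0.00582983.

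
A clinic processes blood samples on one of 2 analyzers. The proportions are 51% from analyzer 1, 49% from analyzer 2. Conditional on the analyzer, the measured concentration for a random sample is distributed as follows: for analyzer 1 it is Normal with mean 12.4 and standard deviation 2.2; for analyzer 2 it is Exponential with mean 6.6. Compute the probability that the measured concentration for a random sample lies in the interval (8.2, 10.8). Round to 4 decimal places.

0.1508

Conditional on each analyzer, P(8.2 < X < 10.8): 1: 0.205404; 2: 0.0939968.
By total probability, P(8.2 < X < 10.8) = 0.51·0.205404 + 0.49·0.0939968 = 0.150815.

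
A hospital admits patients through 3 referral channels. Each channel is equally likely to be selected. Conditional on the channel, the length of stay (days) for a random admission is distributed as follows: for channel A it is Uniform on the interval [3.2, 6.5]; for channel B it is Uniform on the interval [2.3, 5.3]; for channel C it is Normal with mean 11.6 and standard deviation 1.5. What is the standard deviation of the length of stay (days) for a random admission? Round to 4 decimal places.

Per component, A: μ=4.85, E[X²]=24.43; B: μ=3.8, E[X²]=15.19; C: μ=11.6, E[X²]=136.81.
E[X] = 0.333333·4.85 + 0.333333·3.8 + 0.333333·11.6 = 6.75.
E[X²] = 0.333333·24.43 + 0.333333·15.19 + 0.333333·136.81 = 58.81.
Var(X) = E[X²] − (E[X])² = 58.81 − 45.5625 = 13.2475.
SD(X) = √13.2475 = 3.63971.

3.6397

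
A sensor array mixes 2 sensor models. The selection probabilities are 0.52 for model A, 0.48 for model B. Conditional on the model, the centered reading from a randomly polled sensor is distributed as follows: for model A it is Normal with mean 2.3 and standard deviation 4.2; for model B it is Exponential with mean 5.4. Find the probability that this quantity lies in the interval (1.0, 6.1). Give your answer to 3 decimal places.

0.472

Conditional on each model, P(1.0 < X < 6.1): A: 0.438743; B: 0.507797.
By total probability, P(1.0 < X < 6.1) = 0.52·0.438743 + 0.48·0.507797 = 0.471889.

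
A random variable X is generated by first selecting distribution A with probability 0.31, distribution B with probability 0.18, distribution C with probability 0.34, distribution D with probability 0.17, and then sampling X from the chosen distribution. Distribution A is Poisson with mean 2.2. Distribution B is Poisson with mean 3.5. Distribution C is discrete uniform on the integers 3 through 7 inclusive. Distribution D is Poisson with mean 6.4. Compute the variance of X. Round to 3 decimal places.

Per component, A: μ=2.2, E[X²]=7.04; B: μ=3.5, E[X²]=15.75; C: μ=5, E[X²]=27; D: μ=6.4, E[X²]=47.36.
E[X] = 0.31·2.2 + 0.18·3.5 + 0.34·5 + 0.17·6.4 = 4.1.
E[X²] = 0.31·7.04 + 0.18·15.75 + 0.34·27 + 0.17·47.36 = 22.2486.
Var(X) = E[X²] − (E[X])² = 22.2486 − 16.81 = 5.4386.

5.439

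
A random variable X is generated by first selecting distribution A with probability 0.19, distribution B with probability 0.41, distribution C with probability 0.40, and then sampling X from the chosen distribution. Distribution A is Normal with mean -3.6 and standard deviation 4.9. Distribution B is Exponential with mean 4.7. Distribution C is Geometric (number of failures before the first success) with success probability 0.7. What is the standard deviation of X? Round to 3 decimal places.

4.843

Per component, A: μ=-3.6, E[X²]=36.97; B: μ=4.7, E[X²]=44.18; C: μ=0.428571, E[X²]=0.795918.
E[X] = 0.19·-3.6 + 0.41·4.7 + 0.4·0.428571 = 1.41443.
E[X²] = 0.19·36.97 + 0.41·44.18 + 0.4·0.795918 = 25.4565.
Var(X) = E[X²] − (E[X])² = 25.4565 − 2.00061 = 23.4559.
SD(X) = √23.4559 = 4.84312.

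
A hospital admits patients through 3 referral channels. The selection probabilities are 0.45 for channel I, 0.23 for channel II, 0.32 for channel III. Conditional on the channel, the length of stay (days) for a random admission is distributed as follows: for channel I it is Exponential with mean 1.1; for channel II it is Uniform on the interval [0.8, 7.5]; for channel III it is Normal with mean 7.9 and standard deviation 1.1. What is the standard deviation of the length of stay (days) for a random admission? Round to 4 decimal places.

Per component, I: μ=1.1, E[X²]=2.42; II: μ=4.15, E[X²]=20.9633; III: μ=7.9, E[X²]=63.62.
E[X] = 0.45·1.1 + 0.23·4.15 + 0.32·7.9 = 3.9775.
E[X²] = 0.45·2.42 + 0.23·20.9633 + 0.32·63.62 = 26.269.
Var(X) = E[X²] − (E[X])² = 26.269 − 15.8205 = 10.4485.
SD(X) = √10.4485 = 3.23241.

3.2324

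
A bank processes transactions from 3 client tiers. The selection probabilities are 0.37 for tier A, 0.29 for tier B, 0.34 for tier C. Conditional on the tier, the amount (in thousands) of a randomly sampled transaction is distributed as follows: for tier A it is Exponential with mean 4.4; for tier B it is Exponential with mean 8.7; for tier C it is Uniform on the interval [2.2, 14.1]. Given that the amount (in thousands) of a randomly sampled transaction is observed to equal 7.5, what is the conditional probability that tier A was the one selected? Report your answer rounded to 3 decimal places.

0.264

Likelihoods f(7.5 | ·): A: 0.0413307; B: 0.0485388; C: 0.0840336.
Posterior ∝ prior × likelihood. Numerator for A: 0.37·0.0413307 = 0.0152924.
Normalizing constant: 0.37·0.0413307 + 0.29·0.0485388 + 0.34·0.0840336 = 0.05794.
P(A | observation) = 0.0152924 / 0.05794 = 0.263934.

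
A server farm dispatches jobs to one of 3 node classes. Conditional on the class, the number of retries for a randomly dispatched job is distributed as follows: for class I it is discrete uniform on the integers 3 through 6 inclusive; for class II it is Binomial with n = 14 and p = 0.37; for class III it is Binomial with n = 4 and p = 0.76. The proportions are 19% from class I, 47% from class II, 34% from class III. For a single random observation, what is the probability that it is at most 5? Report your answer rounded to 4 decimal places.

0.7547

Conditional on each class, P(X ≤ 5): I: 0.75; II: 0.579231; III: 1.
By total probability, P(X ≤ 5) = 0.19·0.75 + 0.47·0.579231 + 0.34·1 = 0.754739.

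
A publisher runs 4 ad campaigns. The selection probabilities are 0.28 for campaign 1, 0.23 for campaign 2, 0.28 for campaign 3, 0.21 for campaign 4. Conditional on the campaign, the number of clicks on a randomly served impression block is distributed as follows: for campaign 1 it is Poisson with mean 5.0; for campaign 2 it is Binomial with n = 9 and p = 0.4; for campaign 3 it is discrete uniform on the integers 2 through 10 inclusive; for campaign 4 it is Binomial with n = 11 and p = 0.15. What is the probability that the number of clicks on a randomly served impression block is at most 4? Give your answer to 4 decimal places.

Conditional on each campaign, P(X ≤ 4): 1: 0.440493; 2: 0.733432; 3: 0.333333; 4: 0.984112.
By total probability, P(X ≤ 4) = 0.28·0.440493 + 0.23·0.733432 + 0.28·0.333333 + 0.21·0.984112 = 0.592024.

0.5920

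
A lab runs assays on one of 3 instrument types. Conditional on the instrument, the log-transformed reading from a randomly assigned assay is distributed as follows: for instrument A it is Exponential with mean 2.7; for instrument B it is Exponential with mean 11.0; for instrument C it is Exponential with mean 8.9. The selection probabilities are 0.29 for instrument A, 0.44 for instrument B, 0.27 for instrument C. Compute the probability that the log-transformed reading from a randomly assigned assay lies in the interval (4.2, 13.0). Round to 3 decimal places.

Conditional on each instrument, P(4.2 < X < 13.0): A: 0.202963; B: 0.375899; C: 0.39173.
By total probability, P(4.2 < X < 13.0) = 0.29·0.202963 + 0.44·0.375899 + 0.27·0.39173 = 0.330022.

0.330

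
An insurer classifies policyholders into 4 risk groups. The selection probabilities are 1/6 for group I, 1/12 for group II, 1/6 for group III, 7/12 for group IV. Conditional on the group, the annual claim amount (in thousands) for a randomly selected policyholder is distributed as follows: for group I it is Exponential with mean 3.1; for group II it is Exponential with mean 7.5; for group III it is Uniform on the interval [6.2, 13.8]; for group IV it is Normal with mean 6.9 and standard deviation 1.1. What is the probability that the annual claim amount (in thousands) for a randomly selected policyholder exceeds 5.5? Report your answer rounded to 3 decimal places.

0.759

Conditional on each group, P(X > 5.5): I: 0.16962; II: 0.480305; III: 1; IV: 0.898443.
By total probability, P(X > 5.5) = 0.166667·0.16962 + 0.0833333·0.480305 + 0.166667·1 + 0.583333·0.898443 = 0.759054.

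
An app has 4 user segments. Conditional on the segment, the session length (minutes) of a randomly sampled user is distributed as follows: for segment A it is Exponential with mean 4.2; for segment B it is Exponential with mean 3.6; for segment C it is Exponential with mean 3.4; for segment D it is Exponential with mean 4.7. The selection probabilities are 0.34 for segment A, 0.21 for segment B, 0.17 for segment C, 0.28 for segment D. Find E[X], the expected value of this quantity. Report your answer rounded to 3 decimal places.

Component means — A: 4.2; B: 3.6; C: 3.4; D: 4.7.
E[X] = 0.34·4.2 + 0.21·3.6 + 0.17·3.4 + 0.28·4.7 = 4.078.

4.078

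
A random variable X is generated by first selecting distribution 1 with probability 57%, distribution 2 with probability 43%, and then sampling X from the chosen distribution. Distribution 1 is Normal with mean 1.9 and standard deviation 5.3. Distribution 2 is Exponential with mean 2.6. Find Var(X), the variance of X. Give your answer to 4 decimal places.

19.0382

Per component, 1: μ=1.9, E[X²]=31.7; 2: μ=2.6, E[X²]=13.52.
E[X] = 0.57·1.9 + 0.43·2.6 = 2.201.
E[X²] = 0.57·31.7 + 0.43·13.52 = 23.8826.
Var(X) = E[X²] − (E[X])² = 23.8826 − 4.8444 = 19.0382.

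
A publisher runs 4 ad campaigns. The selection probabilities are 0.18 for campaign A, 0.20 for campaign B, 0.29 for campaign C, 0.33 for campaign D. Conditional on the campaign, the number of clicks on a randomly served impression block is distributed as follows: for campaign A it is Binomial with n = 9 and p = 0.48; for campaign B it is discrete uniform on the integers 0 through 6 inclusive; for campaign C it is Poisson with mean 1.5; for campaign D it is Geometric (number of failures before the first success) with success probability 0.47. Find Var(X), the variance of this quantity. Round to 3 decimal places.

3.889

Per component, A: μ=4.32, E[X²]=20.9088; B: μ=3, E[X²]=13; C: μ=1.5, E[X²]=3.75; D: μ=1.12766, E[X²]=3.67089.
E[X] = 0.18·4.32 + 0.2·3 + 0.29·1.5 + 0.33·1.12766 = 2.18473.
E[X²] = 0.18·20.9088 + 0.2·13 + 0.29·3.75 + 0.33·3.67089 = 8.66248.
Var(X) = E[X²] − (E[X])² = 8.66248 − 4.77303 = 3.88944.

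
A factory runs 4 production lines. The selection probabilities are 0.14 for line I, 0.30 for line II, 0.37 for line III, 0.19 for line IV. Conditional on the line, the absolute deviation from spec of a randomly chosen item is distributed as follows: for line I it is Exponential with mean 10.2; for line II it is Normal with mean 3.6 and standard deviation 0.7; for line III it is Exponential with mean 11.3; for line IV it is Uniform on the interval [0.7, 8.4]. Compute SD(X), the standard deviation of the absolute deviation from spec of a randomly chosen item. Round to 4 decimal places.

Per component, I: μ=10.2, E[X²]=208.08; II: μ=3.6, E[X²]=13.45; III: μ=11.3, E[X²]=255.38; IV: μ=4.55, E[X²]=25.6433.
E[X] = 0.14·10.2 + 0.3·3.6 + 0.37·11.3 + 0.19·4.55 = 7.5535.
E[X²] = 0.14·208.08 + 0.3·13.45 + 0.37·255.38 + 0.19·25.6433 = 132.529.
Var(X) = E[X²] − (E[X])² = 132.529 − 57.0554 = 75.4737.
SD(X) = √75.4737 = 8.68756.

8.6876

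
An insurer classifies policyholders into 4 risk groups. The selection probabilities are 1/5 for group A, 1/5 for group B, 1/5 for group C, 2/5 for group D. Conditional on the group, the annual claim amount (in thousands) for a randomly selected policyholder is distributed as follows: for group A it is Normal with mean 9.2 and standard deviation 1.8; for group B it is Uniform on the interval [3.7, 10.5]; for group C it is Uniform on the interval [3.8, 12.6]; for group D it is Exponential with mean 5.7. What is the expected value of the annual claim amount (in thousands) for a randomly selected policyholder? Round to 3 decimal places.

7.180

Component means — A: 9.2; B: 7.1; C: 8.2; D: 5.7.
E[X] = 0.2·9.2 + 0.2·7.1 + 0.2·8.2 + 0.4·5.7 = 7.18.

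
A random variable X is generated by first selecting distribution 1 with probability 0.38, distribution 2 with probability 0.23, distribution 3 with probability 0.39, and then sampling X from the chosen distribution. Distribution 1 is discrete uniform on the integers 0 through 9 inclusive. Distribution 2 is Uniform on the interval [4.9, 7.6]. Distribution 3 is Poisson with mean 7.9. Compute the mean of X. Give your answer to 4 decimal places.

6.2285

Component means — 1: 4.5; 2: 6.25; 3: 7.9.
E[X] = 0.38·4.5 + 0.23·6.25 + 0.39·7.9 = 6.2285.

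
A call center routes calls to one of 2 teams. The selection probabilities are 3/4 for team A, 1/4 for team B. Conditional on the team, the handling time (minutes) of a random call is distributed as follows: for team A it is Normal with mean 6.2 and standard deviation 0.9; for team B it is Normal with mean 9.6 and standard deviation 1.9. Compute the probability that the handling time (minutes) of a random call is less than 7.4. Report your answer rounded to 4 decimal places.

Conditional on each team, P(X < 7.4): A: 0.908789; B: 0.123453.
By total probability, P(X < 7.4) = 0.75·0.908789 + 0.25·0.123453 = 0.712455.

0.7125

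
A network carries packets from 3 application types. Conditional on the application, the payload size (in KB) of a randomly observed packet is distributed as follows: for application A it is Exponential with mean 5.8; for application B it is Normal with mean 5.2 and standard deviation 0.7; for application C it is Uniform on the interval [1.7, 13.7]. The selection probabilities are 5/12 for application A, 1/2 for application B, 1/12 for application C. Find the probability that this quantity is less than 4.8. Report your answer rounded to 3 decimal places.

0.398

Conditional on each application, P(X < 4.8): A: 0.562897; B: 0.283855; C: 0.258333.
By total probability, P(X < 4.8) = 0.416667·0.562897 + 0.5·0.283855 + 0.0833333·0.258333 = 0.397995.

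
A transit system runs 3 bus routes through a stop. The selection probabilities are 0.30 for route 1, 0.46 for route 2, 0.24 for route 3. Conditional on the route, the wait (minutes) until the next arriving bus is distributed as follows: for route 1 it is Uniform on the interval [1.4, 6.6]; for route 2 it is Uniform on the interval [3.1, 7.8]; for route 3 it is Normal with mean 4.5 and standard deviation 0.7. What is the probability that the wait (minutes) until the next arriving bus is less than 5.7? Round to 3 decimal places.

0.732

Conditional on each route, P(X < 5.7): 1: 0.826923; 2: 0.553191; 3: 0.956762.
By total probability, P(X < 5.7) = 0.3·0.826923 + 0.46·0.553191 + 0.24·0.956762 = 0.732168.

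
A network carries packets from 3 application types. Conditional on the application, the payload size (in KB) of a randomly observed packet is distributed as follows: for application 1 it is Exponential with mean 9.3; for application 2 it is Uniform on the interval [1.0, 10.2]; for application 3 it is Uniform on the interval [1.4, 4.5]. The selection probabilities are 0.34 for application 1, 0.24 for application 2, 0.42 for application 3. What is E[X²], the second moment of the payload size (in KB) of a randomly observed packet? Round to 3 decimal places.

For each component E[X²] = Var + (mean)², giving 1: 172.98; 2: 38.4133; 3: 9.50333.
Overall E[X²] = 0.34·172.98 + 0.24·38.4133 + 0.42·9.50333 = 72.0238.

72.024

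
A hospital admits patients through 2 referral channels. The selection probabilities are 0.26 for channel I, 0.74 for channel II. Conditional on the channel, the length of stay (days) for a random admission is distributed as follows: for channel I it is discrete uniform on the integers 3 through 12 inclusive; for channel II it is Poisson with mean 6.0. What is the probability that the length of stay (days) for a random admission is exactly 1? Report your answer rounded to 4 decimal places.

Conditional on each channel, P(X = 1): I: 0; II: 0.0148725.
By total probability, P(X = 1) = 0.26·0 + 0.74·0.0148725 = 0.0110057.

0.0110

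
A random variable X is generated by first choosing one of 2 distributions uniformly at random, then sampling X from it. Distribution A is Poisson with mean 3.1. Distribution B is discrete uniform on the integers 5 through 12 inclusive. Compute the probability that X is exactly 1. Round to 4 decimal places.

0.0698

Conditional on each component, P(X = 1): A: 0.139653; B: 0.
By total probability, P(X = 1) = 0.5·0.139653 + 0.5·0 = 0.0698263.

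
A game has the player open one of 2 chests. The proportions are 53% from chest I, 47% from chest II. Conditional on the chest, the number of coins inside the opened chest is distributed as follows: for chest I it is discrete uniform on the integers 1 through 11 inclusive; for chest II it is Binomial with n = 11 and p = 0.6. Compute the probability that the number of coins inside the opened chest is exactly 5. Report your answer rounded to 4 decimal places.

0.1173

Conditional on each chest, P(X = 5): I: 0.0909091; II: 0.147149.
By total probability, P(X = 5) = 0.53·0.0909091 + 0.47·0.147149 = 0.117342.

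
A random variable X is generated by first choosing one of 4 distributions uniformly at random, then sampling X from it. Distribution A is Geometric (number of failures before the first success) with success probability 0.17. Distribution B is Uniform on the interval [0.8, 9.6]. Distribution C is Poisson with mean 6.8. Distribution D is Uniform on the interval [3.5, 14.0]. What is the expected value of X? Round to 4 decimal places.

6.4081

Component means — A: 4.88235; B: 5.2; C: 6.8; D: 8.75.
E[X] = 0.25·4.88235 + 0.25·5.2 + 0.25·6.8 + 0.25·8.75 = 6.40809.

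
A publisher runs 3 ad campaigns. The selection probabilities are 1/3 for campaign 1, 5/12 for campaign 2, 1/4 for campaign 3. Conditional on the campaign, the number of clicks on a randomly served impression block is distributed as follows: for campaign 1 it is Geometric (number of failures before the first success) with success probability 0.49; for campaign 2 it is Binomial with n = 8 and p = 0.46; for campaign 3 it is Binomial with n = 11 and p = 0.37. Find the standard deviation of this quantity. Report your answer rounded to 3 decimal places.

Per component, 1: μ=1.04082, E[X²]=3.20741; 2: μ=3.68, E[X²]=15.5296; 3: μ=4.07, E[X²]=19.129.
E[X] = 0.333333·1.04082 + 0.416667·3.68 + 0.25·4.07 = 2.89777.
E[X²] = 0.333333·3.20741 + 0.416667·15.5296 + 0.25·19.129 = 12.3221.
Var(X) = E[X²] − (E[X])² = 12.3221 − 8.39708 = 3.92497.
SD(X) = √3.92497 = 1.98115.

1.981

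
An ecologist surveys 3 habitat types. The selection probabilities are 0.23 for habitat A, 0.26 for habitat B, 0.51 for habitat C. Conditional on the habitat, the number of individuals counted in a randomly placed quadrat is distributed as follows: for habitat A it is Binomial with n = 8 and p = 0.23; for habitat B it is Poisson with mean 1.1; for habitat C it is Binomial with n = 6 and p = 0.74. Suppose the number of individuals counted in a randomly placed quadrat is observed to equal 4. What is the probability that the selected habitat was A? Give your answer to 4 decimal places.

0.0899

Likelihoods P(X=4 | ·): A: 0.0688608; B: 0.0203065; C: 0.304064.
Posterior ∝ prior × likelihood. Numerator for A: 0.23·0.0688608 = 0.015838.
Normalizing constant: 0.23·0.0688608 + 0.26·0.0203065 + 0.51·0.304064 = 0.17619.
P(A | observation) = 0.015838 / 0.17619 = 0.0898914.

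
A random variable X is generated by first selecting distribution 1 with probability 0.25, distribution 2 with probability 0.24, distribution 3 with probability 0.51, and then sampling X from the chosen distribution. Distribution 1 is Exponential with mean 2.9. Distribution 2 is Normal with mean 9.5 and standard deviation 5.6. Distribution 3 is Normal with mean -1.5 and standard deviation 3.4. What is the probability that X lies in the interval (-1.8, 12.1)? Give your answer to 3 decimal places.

Conditional on each component, P(-1.8 < X < 12.1): 1: 0.984585; 2: 0.656975; 3: 0.535123.
By total probability, P(-1.8 < X < 12.1) = 0.25·0.984585 + 0.24·0.656975 + 0.51·0.535123 = 0.676733.

0.677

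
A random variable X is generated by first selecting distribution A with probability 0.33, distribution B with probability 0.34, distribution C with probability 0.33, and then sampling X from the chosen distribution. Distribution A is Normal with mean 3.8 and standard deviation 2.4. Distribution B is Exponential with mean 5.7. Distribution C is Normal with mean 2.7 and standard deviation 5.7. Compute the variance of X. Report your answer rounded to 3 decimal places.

25.216

Per component, A: μ=3.8, E[X²]=20.2; B: μ=5.7, E[X²]=64.98; C: μ=2.7, E[X²]=39.78.
E[X] = 0.33·3.8 + 0.34·5.7 + 0.33·2.7 = 4.083.
E[X²] = 0.33·20.2 + 0.34·64.98 + 0.33·39.78 = 41.8866.
Var(X) = E[X²] − (E[X])² = 41.8866 − 16.6709 = 25.2157.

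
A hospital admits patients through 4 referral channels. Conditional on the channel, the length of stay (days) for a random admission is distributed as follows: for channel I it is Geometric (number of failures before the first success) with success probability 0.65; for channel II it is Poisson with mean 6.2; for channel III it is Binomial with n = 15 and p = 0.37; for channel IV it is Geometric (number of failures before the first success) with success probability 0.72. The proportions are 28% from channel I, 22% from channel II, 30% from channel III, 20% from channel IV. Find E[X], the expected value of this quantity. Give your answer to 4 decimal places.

Component means — I: 0.538462; II: 6.2; III: 5.55; IV: 0.388889.
E[X] = 0.28·0.538462 + 0.22·6.2 + 0.3·5.55 + 0.2·0.388889 = 3.25755.

3.2575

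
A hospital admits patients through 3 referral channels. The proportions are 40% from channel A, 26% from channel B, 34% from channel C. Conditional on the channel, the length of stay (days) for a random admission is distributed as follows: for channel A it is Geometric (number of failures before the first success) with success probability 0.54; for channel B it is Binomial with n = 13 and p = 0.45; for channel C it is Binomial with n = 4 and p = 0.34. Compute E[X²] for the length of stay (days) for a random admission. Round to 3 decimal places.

For each component E[X²] = Var + (mean)², giving A: 2.30316; B: 37.44; C: 2.7472.
Overall E[X²] = 0.4·2.30316 + 0.26·37.44 + 0.34·2.7472 = 11.5897.

11.590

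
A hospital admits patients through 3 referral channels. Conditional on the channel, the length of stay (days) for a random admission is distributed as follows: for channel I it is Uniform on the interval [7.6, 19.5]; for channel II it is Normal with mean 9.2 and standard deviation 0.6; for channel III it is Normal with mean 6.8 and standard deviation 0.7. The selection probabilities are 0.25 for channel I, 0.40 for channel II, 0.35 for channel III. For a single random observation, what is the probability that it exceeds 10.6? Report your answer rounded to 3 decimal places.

0.191

Conditional on each channel, P(X > 10.6): I: 0.747899; II: 0.00981533; III: 2.84035e-08.
By total probability, P(X > 10.6) = 0.25·0.747899 + 0.4·0.00981533 + 0.35·2.84035e-08 = 0.190901.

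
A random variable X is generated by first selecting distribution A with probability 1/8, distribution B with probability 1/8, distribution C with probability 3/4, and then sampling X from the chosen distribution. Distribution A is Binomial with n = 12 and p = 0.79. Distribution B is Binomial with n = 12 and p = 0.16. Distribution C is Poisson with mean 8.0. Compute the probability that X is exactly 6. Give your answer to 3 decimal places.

Conditional on each component, P(X = 6): A: 0.0192642; B: 0.00544587; C: 0.122138.
By total probability, P(X = 6) = 0.125·0.0192642 + 0.125·0.00544587 + 0.75·0.122138 = 0.0946924.

0.095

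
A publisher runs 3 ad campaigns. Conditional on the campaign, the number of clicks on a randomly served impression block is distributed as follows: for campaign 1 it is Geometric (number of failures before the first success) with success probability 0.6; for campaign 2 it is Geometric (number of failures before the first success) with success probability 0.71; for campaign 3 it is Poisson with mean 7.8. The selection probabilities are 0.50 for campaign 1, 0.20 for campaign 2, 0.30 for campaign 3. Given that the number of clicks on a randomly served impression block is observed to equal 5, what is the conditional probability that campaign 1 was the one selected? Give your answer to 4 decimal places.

0.0933

Likelihoods P(X=5 | ·): 1: 0.006144; 2: 0.00145629; 3: 0.0985814.
Posterior ∝ prior × likelihood. Numerator for 1: 0.5·0.006144 = 0.003072.
Normalizing constant: 0.5·0.006144 + 0.2·0.00145629 + 0.3·0.0985814 = 0.0329377.
P(1 | observation) = 0.003072 / 0.0329377 = 0.0932671.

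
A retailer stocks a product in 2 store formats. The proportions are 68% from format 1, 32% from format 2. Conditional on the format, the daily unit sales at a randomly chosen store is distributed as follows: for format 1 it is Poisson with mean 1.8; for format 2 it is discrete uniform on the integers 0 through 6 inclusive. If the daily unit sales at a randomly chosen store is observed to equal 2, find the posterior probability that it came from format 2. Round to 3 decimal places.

Likelihoods P(X=2 | ·): 1: 0.267784; 2: 0.142857.
Posterior ∝ prior × likelihood. Numerator for 2: 0.32·0.142857 = 0.0457143.
Normalizing constant: 0.68·0.267784 + 0.32·0.142857 = 0.227808.
P(2 | observation) = 0.0457143 / 0.227808 = 0.200671.

0.201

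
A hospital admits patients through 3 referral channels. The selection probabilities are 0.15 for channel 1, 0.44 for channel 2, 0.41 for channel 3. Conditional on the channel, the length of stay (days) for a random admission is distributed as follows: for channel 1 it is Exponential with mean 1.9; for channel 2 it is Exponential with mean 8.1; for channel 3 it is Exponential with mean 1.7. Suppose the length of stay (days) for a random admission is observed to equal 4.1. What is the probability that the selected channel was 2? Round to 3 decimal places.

0.516

Likelihoods f(4.1 | ·): 1: 0.0608254; 2: 0.0744195; 3: 0.0527394.
Posterior ∝ prior × likelihood. Numerator for 2: 0.44·0.0744195 = 0.0327446.
Normalizing constant: 0.15·0.0608254 + 0.44·0.0744195 + 0.41·0.0527394 = 0.0634915.
P(2 | observation) = 0.0327446 / 0.0634915 = 0.515732.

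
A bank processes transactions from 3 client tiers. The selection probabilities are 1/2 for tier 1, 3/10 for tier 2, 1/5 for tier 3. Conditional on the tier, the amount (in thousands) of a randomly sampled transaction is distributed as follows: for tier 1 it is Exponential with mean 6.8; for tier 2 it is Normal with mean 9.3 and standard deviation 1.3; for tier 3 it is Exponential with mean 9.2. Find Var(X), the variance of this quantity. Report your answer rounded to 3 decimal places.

42.069

Per component, 1: μ=6.8, E[X²]=92.48; 2: μ=9.3, E[X²]=88.18; 3: μ=9.2, E[X²]=169.28.
E[X] = 0.5·6.8 + 0.3·9.3 + 0.2·9.2 = 8.03.
E[X²] = 0.5·92.48 + 0.3·88.18 + 0.2·169.28 = 106.55.
Var(X) = E[X²] − (E[X])² = 106.55 − 64.4809 = 42.0691.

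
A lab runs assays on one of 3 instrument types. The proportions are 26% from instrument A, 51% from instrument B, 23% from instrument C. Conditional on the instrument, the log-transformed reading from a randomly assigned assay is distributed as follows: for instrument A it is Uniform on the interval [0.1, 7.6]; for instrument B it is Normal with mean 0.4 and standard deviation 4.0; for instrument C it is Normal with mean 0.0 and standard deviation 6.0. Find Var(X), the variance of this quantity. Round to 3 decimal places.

20.142

Per component, A: μ=3.85, E[X²]=19.51; B: μ=0.4, E[X²]=16.16; C: μ=0, E[X²]=36.
E[X] = 0.26·3.85 + 0.51·0.4 + 0.23·0 = 1.205.
E[X²] = 0.26·19.51 + 0.51·16.16 + 0.23·36 = 21.5942.
Var(X) = E[X²] − (E[X])² = 21.5942 − 1.45202 = 20.1422.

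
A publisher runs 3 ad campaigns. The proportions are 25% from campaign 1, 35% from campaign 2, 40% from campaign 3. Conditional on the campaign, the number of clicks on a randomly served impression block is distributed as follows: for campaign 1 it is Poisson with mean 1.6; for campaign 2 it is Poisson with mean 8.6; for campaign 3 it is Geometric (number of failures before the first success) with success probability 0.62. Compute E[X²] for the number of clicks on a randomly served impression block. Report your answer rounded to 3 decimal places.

For each component E[X²] = Var + (mean)², giving 1: 4.16; 2: 82.56; 3: 1.3642.
Overall E[X²] = 0.25·4.16 + 0.35·82.56 + 0.4·1.3642 = 30.4817.

30.482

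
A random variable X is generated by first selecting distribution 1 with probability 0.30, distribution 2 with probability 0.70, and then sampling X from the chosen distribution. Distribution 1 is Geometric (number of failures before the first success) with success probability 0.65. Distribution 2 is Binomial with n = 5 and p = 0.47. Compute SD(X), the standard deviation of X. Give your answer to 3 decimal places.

Per component, 1: μ=0.538462, E[X²]=1.11834; 2: μ=2.35, E[X²]=6.768.
E[X] = 0.3·0.538462 + 0.7·2.35 = 1.80654.
E[X²] = 0.3·1.11834 + 0.7·6.768 = 5.0731.
Var(X) = E[X²] − (E[X])² = 5.0731 − 3.26358 = 1.80952.
SD(X) = √1.80952 = 1.34518.

1.345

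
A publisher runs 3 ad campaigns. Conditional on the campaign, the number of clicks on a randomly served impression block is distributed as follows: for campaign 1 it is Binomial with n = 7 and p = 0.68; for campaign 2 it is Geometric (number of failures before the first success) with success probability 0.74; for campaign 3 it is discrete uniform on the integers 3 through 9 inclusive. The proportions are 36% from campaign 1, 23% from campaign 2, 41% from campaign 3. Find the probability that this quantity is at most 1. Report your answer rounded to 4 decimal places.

0.2164

Conditional on each campaign, P(X ≤ 1): 1: 0.00545461; 2: 0.9324; 3: 0.
By total probability, P(X ≤ 1) = 0.36·0.00545461 + 0.23·0.9324 + 0.41·0 = 0.216416.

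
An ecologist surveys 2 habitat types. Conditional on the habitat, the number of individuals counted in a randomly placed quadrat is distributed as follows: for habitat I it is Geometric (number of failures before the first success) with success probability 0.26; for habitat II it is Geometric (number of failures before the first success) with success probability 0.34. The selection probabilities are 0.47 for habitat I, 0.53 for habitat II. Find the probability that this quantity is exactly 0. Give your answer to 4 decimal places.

Conditional on each habitat, P(X = 0): I: 0.26; II: 0.34.
By total probability, P(X = 0) = 0.47·0.26 + 0.53·0.34 = 0.3024.

0.3024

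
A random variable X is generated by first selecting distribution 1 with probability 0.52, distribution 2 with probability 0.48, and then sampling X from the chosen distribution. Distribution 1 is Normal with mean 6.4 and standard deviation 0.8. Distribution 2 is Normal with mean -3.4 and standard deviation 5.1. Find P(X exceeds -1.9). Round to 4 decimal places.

0.7045

Conditional on each component, P(X > -1.9): 1: 1; 2: 0.384334.
By total probability, P(X > -1.9) = 0.52·1 + 0.48·0.384334 = 0.70448.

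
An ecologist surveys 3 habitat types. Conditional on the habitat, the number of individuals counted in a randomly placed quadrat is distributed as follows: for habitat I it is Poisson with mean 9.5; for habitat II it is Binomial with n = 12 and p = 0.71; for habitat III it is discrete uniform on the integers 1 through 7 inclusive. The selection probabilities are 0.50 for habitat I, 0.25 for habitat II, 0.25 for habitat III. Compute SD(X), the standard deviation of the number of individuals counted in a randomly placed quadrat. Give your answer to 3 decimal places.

Per component, I: μ=9.5, E[X²]=99.75; II: μ=8.52, E[X²]=75.0612; III: μ=4, E[X²]=20.
E[X] = 0.5·9.5 + 0.25·8.52 + 0.25·4 = 7.88.
E[X²] = 0.5·99.75 + 0.25·75.0612 + 0.25·20 = 73.6403.
Var(X) = E[X²] − (E[X])² = 73.6403 − 62.0944 = 11.5459.
SD(X) = √11.5459 = 3.39793.

3.398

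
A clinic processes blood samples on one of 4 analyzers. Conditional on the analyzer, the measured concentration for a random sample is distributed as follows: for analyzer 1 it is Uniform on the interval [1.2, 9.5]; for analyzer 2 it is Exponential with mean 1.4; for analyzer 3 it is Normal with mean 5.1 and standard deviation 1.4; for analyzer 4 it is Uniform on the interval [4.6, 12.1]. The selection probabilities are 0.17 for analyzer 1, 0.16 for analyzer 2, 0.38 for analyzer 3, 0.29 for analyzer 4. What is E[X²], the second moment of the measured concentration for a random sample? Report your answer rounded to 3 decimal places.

38.676

For each component E[X²] = Var + (mean)², giving 1: 34.3633; 2: 3.92; 3: 27.97; 4: 74.41.
Overall E[X²] = 0.17·34.3633 + 0.16·3.92 + 0.38·27.97 + 0.29·74.41 = 38.6765.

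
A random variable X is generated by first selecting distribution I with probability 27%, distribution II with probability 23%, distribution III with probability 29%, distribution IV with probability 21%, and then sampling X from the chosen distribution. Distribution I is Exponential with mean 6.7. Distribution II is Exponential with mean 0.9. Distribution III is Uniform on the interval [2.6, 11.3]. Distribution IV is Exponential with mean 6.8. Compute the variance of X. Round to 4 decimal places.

30.0648

Per component, I: μ=6.7, E[X²]=89.78; II: μ=0.9, E[X²]=1.62; III: μ=6.95, E[X²]=54.61; IV: μ=6.8, E[X²]=92.48.
E[X] = 0.27·6.7 + 0.23·0.9 + 0.29·6.95 + 0.21·6.8 = 5.4595.
E[X²] = 0.27·89.78 + 0.23·1.62 + 0.29·54.61 + 0.21·92.48 = 59.8709.
Var(X) = E[X²] − (E[X])² = 59.8709 − 29.8061 = 30.0648.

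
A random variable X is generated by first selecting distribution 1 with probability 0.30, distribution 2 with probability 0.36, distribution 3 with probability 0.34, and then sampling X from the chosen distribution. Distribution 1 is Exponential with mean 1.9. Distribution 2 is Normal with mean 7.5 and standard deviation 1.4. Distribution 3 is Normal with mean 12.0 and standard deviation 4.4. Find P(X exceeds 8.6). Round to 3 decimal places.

0.346

Conditional on each component, P(X > 8.6): 1: 0.0108205; 2: 0.216017; 3: 0.780158.
By total probability, P(X > 8.6) = 0.3·0.0108205 + 0.36·0.216017 + 0.34·0.780158 = 0.346266.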